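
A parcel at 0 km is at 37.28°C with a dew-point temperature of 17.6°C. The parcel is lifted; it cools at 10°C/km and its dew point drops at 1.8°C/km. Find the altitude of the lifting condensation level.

T and T_d converge at 10 − 1.8 = 8.2°C per km
Height above start = (37.28 − 17.6) / 8.2 = 2.4 km
LCL altitude = 0 m + 2400 m = 2400 m

2.4 km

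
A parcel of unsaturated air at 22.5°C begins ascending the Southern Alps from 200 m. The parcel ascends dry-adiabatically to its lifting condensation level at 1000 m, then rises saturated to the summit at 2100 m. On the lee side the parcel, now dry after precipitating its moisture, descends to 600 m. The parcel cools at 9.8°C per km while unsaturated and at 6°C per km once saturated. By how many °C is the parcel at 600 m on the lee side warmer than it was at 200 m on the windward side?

200 → 1000 m (dry, 9.8°C/km): ΔT = -9.8 × 0.8 = -7.84°C → T = 14.66°C
1000 → 2100 m (saturated, 6°C/km): ΔT = -6 × 1.1 = -6.6°C → T = 8.06°C
2100 → 600 m (dry descent, 9.8°C/km): ΔT = +9.8 × 1.5 = +14.7°C → T = 22.76°C
Net change vs windward start: 22.76 − 22.5 = +0.26°C

+0.26°C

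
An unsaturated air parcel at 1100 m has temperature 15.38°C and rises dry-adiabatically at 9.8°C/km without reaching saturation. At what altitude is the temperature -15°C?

Height above start = (15.38 − (-15)) / 9.8 = 3.1 km
Altitude = 1100 m + 3100 m = 4200 m

4200 m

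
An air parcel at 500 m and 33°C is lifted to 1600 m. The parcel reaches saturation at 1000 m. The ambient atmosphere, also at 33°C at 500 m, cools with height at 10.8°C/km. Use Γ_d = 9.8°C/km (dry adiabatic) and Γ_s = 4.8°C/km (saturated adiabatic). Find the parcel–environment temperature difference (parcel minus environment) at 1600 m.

Parcel:
  500–1000 m, dry: Δz = 0.5 km ⇒ ΔT = -4.9°C; T = 28.1°C
  1000–1600 m, saturated: Δz = 0.6 km ⇒ ΔT = -2.88°C; T = 25.22°C
Environment:
  500–1600 m, environment: Δz = 1.1 km ⇒ ΔT = -11.88°C; T = 21.12°C
T_parcel − T_env = 25.22 − 21.12 = +4.1°C

+4.1°C (parcel warmer than environment)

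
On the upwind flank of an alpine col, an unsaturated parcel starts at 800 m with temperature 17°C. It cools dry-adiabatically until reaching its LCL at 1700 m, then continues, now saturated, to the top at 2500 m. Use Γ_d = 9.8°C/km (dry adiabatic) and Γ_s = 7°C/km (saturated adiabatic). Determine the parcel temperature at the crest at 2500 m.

800 → 1700 m (dry, 9.8°C/km): ΔT = -9.8 × 0.9 = -8.82°C → T = 8.18°C
1700 → 2500 m (saturated, 7°C/km): ΔT = -7 × 0.8 = -5.6°C → T = 2.58°C

2.58°C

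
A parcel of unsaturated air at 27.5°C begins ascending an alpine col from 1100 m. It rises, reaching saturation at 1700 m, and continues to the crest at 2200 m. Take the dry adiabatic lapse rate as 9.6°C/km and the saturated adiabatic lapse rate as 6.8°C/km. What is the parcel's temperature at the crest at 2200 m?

Dry to 1700 m: -9.6 × 0.6 km = -5.76°C, so T = 21.74°C.
Saturated to 2200 m: -6.8 × 0.5 km = -3.4°C, so T = 18.34°C.

18.34°C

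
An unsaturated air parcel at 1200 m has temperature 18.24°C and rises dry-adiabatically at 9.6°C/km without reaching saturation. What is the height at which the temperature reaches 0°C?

Height above start = (18.24 − 0) / 9.6 = 1.9 km
Altitude = 1200 m + 1900 m = 3100 m

3100 m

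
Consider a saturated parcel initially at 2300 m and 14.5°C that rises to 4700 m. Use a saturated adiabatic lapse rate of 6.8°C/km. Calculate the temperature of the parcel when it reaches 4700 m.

2300–4700 m, saturated adiabatic: Δz = 2.4 km ⇒ ΔT = -16.32°C; T = -1.82°C

-1.82°C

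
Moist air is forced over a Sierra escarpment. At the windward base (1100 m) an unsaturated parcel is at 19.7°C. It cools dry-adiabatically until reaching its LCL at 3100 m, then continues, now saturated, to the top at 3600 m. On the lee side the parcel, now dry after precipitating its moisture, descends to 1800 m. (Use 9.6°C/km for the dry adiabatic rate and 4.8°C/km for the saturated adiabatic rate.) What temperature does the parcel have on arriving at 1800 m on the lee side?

15.38°C

From 1100 m to 3100 m (dry): cools by 9.6 × 2 = 19.2°C, giving 0.5°C.
From 3100 m to 3600 m (saturated): cools by 4.8 × 0.5 = 2.4°C, giving -1.9°C.
From 3600 m to 1800 m (dry descent): warms by 9.6 × 1.8 = 17.28°C, giving 15.38°C.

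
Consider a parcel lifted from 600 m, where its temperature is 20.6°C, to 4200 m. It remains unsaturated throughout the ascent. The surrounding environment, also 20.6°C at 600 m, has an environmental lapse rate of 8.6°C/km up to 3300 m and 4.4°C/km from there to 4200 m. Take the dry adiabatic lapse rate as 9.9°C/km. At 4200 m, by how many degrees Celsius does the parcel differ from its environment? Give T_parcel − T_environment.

-8.46°C (parcel cooler than environment)

Parcel:
  600 → 4200 m (dry, 9.9°C/km): ΔT = -9.9 × 3.6 = -35.64°C → T = -15.04°C
Environment:
  600 → 3300 m (environment, lower layer, 8.6°C/km): ΔT = -8.6 × 2.7 = -23.22°C → T = -2.62°C
  3300 → 4200 m (environment, upper layer, 4.4°C/km): ΔT = -4.4 × 0.9 = -3.96°C → T = -6.58°C
T_parcel − T_env = -15.04 − (-6.58) = -8.46°C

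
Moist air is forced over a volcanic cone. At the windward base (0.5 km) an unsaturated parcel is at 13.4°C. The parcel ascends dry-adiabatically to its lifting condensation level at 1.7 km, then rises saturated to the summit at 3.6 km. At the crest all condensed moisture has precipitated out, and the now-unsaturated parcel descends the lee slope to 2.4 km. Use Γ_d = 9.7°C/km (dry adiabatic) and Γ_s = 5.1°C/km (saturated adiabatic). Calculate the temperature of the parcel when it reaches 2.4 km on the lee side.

From 500 m to 1700 m (dry): cools by 9.7 × 1.2 = 11.64°C, giving 1.76°C.
From 1700 m to 3600 m (saturated): cools by 5.1 × 1.9 = 9.69°C, giving -7.93°C.
From 3600 m to 2400 m (dry descent): warms by 9.7 × 1.2 = 11.64°C, giving 3.71°C.

3.71°C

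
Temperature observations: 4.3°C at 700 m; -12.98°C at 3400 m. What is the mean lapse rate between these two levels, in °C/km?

Γ = −ΔT/Δz = (4.3 − (-12.98)) / (3400 − 700) m
  = 17.28°C / 2.7 km = 6.4°C/km

6.4°C/km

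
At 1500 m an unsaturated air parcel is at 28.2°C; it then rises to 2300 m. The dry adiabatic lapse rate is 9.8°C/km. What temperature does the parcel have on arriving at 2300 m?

Dry adiabatic to 2300 m: -9.8 × 0.8 km = -7.84°C, so T = 20.36°C.

20.36°C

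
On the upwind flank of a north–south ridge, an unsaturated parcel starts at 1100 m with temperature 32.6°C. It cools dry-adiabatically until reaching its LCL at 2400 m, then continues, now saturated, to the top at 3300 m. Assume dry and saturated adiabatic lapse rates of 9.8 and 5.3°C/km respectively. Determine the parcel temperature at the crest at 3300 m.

15.09°C

From 1100 m to 2400 m (dry): cools by 9.8 × 1.3 = 12.74°C, giving 19.86°C.
From 2400 m to 3300 m (saturated): cools by 5.3 × 0.9 = 4.77°C, giving 15.09°C.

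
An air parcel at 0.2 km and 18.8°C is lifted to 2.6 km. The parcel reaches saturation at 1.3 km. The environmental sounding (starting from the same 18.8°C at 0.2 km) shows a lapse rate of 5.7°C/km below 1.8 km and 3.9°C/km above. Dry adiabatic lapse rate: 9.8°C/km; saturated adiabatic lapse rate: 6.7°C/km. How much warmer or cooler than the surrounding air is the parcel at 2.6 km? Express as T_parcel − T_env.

-7.25°C (parcel cooler than environment)

Parcel:
  200 → 1300 m (dry, 9.8°C/km): ΔT = -9.8 × 1.1 = -10.78°C → T = 8.02°C
  1300 → 2600 m (saturated, 6.7°C/km): ΔT = -6.7 × 1.3 = -8.71°C → T = -0.69°C
Environment:
  200 → 1800 m (environment, lower layer, 5.7°C/km): ΔT = -5.7 × 1.6 = -9.12°C → T = 9.68°C
  1800 → 2600 m (environment, upper layer, 3.9°C/km): ΔT = -3.9 × 0.8 = -3.12°C → T = 6.56°C
T_parcel − T_env = -0.69 − 6.56 = -7.25°C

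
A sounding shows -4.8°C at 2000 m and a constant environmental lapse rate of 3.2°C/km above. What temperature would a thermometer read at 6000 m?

-17.6°C

Environmental to 6000 m: -3.2 × 4 km = -12.8°C, so T = -17.6°C.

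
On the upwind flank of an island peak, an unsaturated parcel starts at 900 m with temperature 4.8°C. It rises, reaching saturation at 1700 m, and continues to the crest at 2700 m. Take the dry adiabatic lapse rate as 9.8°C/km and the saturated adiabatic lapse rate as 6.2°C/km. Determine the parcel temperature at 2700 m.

-9.24°C

900–1700 m, dry: Δz = 0.8 km ⇒ ΔT = -7.84°C; T = -3.04°C
1700–2700 m, saturated: Δz = 1 km ⇒ ΔT = -6.2°C; T = -9.24°C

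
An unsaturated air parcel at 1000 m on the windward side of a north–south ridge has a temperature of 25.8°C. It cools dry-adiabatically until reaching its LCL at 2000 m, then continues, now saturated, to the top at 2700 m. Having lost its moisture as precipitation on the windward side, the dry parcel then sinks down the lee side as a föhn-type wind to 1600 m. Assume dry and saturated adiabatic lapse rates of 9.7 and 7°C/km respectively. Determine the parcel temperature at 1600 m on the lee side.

21.87°C

From 1000 m to 2000 m (dry): cools by 9.7 × 1 = 9.7°C, giving 16.1°C.
From 2000 m to 2700 m (saturated): cools by 7 × 0.7 = 4.9°C, giving 11.2°C.
From 2700 m to 1600 m (dry descent): warms by 9.7 × 1.1 = 10.67°C, giving 21.87°C.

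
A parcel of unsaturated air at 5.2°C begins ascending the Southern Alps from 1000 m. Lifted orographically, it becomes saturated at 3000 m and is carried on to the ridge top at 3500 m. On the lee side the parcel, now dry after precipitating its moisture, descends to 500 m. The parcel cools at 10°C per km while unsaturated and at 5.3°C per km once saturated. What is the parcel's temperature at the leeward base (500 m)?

12.55°C

1000–3000 m, dry: Δz = 2 km ⇒ ΔT = -20°C; T = -14.8°C
3000–3500 m, saturated: Δz = 0.5 km ⇒ ΔT = -2.65°C; T = -17.45°C
3500–500 m, dry descent: Δz = 3 km ⇒ ΔT = +30°C; T = 12.55°C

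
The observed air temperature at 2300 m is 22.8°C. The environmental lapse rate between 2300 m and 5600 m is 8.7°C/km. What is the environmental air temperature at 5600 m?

2300 → 5600 m (environmental, 8.7°C/km): ΔT = -8.7 × 3.3 = -28.71°C → T = -5.91°C

-5.91°C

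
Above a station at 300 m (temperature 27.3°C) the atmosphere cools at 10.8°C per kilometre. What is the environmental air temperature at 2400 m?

4.62°C

300 → 2400 m (environmental, 10.8°C/km): ΔT = -10.8 × 2.1 = -22.68°C → T = 4.62°C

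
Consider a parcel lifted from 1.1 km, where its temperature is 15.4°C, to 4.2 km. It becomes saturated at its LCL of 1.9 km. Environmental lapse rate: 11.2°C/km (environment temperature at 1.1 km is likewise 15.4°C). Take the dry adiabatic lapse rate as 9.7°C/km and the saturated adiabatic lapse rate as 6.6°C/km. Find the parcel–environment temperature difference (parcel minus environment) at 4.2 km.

+11.78°C (parcel warmer than environment)

Parcel:
  1100–1900 m, dry: Δz = 0.8 km ⇒ ΔT = -7.76°C; T = 7.64°C
  1900–4200 m, saturated: Δz = 2.3 km ⇒ ΔT = -15.18°C; T = -7.54°C
Environment:
  1100–4200 m, environment: Δz = 3.1 km ⇒ ΔT = -34.72°C; T = -19.32°C
T_parcel − T_env = -7.54 − (-19.32) = +11.78°C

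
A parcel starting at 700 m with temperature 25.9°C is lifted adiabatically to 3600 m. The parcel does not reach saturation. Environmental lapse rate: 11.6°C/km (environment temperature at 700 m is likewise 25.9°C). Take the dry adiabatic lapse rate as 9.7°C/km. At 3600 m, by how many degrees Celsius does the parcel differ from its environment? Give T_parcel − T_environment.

+5.51°C (parcel warmer than environment)

Parcel:
  700–3600 m, dry: Δz = 2.9 km ⇒ ΔT = -28.13°C; T = -2.23°C
Environment:
  700–3600 m, environment: Δz = 2.9 km ⇒ ΔT = -33.64°C; T = -7.74°C
T_parcel − T_env = -2.23 − (-7.74) = +5.51°C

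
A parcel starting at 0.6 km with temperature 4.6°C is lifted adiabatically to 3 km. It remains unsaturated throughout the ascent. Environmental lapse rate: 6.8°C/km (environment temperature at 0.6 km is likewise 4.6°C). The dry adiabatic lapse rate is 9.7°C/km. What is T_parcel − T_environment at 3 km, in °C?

Parcel:
  From 600 m to 3000 m (dry): cools by 9.7 × 2.4 = 23.28°C, giving -18.68°C.
Environment:
  From 600 m to 3000 m (environment): cools by 6.8 × 2.4 = 16.32°C, giving -11.72°C.
T_parcel − T_env = -18.68 − (-11.72) = -6.96°C

-6.96°C (parcel cooler than environment)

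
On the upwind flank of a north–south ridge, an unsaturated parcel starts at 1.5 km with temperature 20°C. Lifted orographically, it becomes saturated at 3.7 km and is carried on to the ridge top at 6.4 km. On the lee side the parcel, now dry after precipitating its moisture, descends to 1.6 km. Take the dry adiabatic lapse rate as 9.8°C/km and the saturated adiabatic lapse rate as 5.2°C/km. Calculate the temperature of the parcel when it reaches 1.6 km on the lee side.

1500 → 3700 m (dry, 9.8°C/km): ΔT = -9.8 × 2.2 = -21.56°C → T = -1.56°C
3700 → 6400 m (saturated, 5.2°C/km): ΔT = -5.2 × 2.7 = -14.04°C → T = -15.6°C
6400 → 1600 m (dry descent, 9.8°C/km): ΔT = +9.8 × 4.8 = +47.04°C → T = 31.44°C

31.44°C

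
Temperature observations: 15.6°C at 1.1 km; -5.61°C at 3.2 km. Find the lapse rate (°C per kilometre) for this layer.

Γ = −ΔT/Δz = (15.6 − (-5.61)) / (3200 − 1100) m
  = 21.21°C / 2.1 km = 10.1°C/km

10.1°C/km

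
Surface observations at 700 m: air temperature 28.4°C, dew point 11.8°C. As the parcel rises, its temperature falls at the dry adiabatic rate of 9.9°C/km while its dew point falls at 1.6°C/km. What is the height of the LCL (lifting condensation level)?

2700 m

T and T_d converge at 9.9 − 1.6 = 8.3°C per km
Height above start = (28.4 − 11.8) / 8.3 = 2 km
LCL altitude = 700 m + 2000 m = 2700 m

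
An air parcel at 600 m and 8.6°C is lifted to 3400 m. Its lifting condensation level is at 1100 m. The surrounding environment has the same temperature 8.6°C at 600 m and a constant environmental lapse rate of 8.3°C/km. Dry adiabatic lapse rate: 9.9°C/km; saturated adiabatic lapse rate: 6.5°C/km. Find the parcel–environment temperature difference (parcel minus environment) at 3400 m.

Parcel:
  Dry to 1100 m: -9.9 × 0.5 km = -4.95°C, so T = 3.65°C.
  Saturated to 3400 m: -6.5 × 2.3 km = -14.95°C, so T = -11.3°C.
Environment:
  Environment to 3400 m: -8.3 × 2.8 km = -23.24°C, so T = -14.64°C.
T_parcel − T_env = -11.3 − (-14.64) = +3.34°C

+3.34°C (parcel warmer than environment)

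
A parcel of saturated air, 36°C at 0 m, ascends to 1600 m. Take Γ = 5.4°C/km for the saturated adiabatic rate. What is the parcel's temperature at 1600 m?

Saturated adiabatic to 1600 m: -5.4 × 1.6 km = -8.64°C, so T = 27.36°C.

27.36°C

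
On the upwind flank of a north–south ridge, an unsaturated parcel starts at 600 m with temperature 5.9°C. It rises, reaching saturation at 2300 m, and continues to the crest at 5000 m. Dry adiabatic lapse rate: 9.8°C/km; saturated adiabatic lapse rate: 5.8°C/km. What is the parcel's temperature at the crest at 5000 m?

-26.42°C

600 → 2300 m (dry, 9.8°C/km): ΔT = -9.8 × 1.7 = -16.66°C → T = -10.76°C
2300 → 5000 m (saturated, 5.8°C/km): ΔT = -5.8 × 2.7 = -15.66°C → T = -26.42°C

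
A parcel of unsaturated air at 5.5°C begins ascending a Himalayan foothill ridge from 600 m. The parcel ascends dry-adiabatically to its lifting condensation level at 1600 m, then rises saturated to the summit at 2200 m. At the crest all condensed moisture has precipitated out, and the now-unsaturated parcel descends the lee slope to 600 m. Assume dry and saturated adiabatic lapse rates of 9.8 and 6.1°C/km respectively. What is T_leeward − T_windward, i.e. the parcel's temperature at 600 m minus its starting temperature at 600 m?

+2.22°C

600–1600 m, dry: Δz = 1 km ⇒ ΔT = -9.8°C; T = -4.3°C
1600–2200 m, saturated: Δz = 0.6 km ⇒ ΔT = -3.66°C; T = -7.96°C
2200–600 m, dry descent: Δz = 1.6 km ⇒ ΔT = +15.68°C; T = 7.72°C
Net change vs windward start: 7.72 − 5.5 = +2.22°C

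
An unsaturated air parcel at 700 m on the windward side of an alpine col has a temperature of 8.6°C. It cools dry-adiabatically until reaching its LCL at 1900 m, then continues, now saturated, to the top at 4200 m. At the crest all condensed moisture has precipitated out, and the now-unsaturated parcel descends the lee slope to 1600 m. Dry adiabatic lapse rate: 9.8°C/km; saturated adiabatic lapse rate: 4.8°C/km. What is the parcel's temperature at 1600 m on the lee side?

11.28°C

Dry to 1900 m: -9.8 × 1.2 km = -11.76°C, so T = -3.16°C.
Saturated to 4200 m: -4.8 × 2.3 km = -11.04°C, so T = -14.2°C.
Dry descent to 1600 m: +9.8 × 2.6 km = +25.48°C, so T = 11.28°C.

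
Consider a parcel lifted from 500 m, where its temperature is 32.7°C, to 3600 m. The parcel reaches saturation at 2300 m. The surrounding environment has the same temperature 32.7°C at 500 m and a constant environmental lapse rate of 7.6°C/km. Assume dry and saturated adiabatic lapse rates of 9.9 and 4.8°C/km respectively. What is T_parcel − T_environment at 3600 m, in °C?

-0.5°C (parcel cooler than environment)

Parcel:
  500–2300 m, dry: Δz = 1.8 km ⇒ ΔT = -17.82°C; T = 14.88°C
  2300–3600 m, saturated: Δz = 1.3 km ⇒ ΔT = -6.24°C; T = 8.64°C
Environment:
  500–3600 m, environment: Δz = 3.1 km ⇒ ΔT = -23.56°C; T = 9.14°C
T_parcel − T_env = 8.64 − 9.14 = -0.5°C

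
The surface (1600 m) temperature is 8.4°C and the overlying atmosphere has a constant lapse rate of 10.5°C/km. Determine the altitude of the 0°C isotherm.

Height above start = (8.4 − 0) / 10.5 = 0.8 km
Altitude = 1600 m + 800 m = 2400 m

2400 m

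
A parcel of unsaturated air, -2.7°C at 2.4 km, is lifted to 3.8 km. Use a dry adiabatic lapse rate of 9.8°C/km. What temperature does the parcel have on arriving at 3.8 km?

-16.42°C

2400 → 3800 m (dry adiabatic, 9.8°C/km): ΔT = -9.8 × 1.4 = -13.72°C → T = -16.42°C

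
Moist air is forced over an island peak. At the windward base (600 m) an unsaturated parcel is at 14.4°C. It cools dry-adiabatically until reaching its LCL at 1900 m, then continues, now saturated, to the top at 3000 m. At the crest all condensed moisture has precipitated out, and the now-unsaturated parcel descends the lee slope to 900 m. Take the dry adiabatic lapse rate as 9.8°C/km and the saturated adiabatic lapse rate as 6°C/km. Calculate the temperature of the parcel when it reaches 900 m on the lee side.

600 → 1900 m (dry, 9.8°C/km): ΔT = -9.8 × 1.3 = -12.74°C → T = 1.66°C
1900 → 3000 m (saturated, 6°C/km): ΔT = -6 × 1.1 = -6.6°C → T = -4.94°C
3000 → 900 m (dry descent, 9.8°C/km): ΔT = +9.8 × 2.1 = +20.58°C → T = 15.64°C

15.64°C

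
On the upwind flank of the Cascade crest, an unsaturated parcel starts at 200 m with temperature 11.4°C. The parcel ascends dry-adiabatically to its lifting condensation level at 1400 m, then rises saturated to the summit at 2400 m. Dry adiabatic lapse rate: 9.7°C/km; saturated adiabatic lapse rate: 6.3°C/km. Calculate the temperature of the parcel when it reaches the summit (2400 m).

200 → 1400 m (dry, 9.7°C/km): ΔT = -9.7 × 1.2 = -11.64°C → T = -0.24°C
1400 → 2400 m (saturated, 6.3°C/km): ΔT = -6.3 × 1 = -6.3°C → T = -6.54°C

-6.54°C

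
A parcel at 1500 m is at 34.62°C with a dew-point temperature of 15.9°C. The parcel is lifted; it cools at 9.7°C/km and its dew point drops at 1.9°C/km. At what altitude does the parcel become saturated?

T and T_d converge at 9.7 − 1.9 = 7.8°C per km
Height above start = (34.62 − 15.9) / 7.8 = 2.4 km
LCL altitude = 1500 m + 2400 m = 3900 m

3900 m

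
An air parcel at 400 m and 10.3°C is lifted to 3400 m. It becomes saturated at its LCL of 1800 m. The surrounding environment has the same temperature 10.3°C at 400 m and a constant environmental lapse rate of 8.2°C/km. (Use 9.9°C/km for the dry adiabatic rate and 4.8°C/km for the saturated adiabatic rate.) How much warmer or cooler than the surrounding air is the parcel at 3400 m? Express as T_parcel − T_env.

+3.06°C (parcel warmer than environment)

Parcel:
  From 400 m to 1800 m (dry): cools by 9.9 × 1.4 = 13.86°C, giving -3.56°C.
  From 1800 m to 3400 m (saturated): cools by 4.8 × 1.6 = 7.68°C, giving -11.24°C.
Environment:
  From 400 m to 3400 m (environment): cools by 8.2 × 3 = 24.6°C, giving -14.3°C.
T_parcel − T_env = -11.24 − (-14.3) = +3.06°C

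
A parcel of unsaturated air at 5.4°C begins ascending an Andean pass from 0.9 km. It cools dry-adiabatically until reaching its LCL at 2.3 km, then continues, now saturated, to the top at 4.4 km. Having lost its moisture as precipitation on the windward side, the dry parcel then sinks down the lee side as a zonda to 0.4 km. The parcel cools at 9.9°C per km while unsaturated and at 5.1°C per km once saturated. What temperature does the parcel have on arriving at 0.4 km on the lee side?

900–2300 m, dry: Δz = 1.4 km ⇒ ΔT = -13.86°C; T = -8.46°C
2300–4400 m, saturated: Δz = 2.1 km ⇒ ΔT = -10.71°C; T = -19.17°C
4400–400 m, dry descent: Δz = 4 km ⇒ ΔT = +39.6°C; T = 20.43°C

20.43°C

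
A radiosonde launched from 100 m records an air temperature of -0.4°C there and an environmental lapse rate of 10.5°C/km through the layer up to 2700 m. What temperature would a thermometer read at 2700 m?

-27.7°C

From 100 m to 2700 m (environmental): cools by 10.5 × 2.6 = 27.3°C, giving -27.7°C.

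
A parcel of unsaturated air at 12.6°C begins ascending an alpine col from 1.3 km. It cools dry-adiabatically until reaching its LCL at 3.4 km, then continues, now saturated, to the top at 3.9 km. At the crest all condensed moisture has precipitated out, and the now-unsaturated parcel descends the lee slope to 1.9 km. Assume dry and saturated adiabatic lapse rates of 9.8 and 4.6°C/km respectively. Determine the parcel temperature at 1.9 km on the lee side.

9.32°C

From 1300 m to 3400 m (dry): cools by 9.8 × 2.1 = 20.58°C, giving -7.98°C.
From 3400 m to 3900 m (saturated): cools by 4.6 × 0.5 = 2.3°C, giving -10.28°C.
From 3900 m to 1900 m (dry descent): warms by 9.8 × 2 = 19.6°C, giving 9.32°C.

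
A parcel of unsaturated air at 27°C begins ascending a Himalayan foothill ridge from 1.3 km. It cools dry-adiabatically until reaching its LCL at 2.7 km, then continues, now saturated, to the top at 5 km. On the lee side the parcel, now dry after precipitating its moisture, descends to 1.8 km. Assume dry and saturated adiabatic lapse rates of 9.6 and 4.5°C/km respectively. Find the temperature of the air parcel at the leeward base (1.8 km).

33.93°C

From 1300 m to 2700 m (dry): cools by 9.6 × 1.4 = 13.44°C, giving 13.56°C.
From 2700 m to 5000 m (saturated): cools by 4.5 × 2.3 = 10.35°C, giving 3.21°C.
From 5000 m to 1800 m (dry descent): warms by 9.6 × 3.2 = 30.72°C, giving 33.93°C.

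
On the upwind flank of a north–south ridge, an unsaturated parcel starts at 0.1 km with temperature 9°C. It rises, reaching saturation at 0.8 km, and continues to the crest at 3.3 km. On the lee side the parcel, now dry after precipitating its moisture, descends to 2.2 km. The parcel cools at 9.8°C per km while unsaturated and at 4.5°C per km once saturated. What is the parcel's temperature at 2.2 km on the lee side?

100 → 800 m (dry, 9.8°C/km): ΔT = -9.8 × 0.7 = -6.86°C → T = 2.14°C
800 → 3300 m (saturated, 4.5°C/km): ΔT = -4.5 × 2.5 = -11.25°C → T = -9.11°C
3300 → 2200 m (dry descent, 9.8°C/km): ΔT = +9.8 × 1.1 = +10.78°C → T = 1.67°C

1.67°C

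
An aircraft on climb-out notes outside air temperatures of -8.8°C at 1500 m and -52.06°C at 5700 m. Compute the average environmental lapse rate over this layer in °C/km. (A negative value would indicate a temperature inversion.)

Γ = −ΔT/Δz = (-8.8 − (-52.06)) / (5700 − 1500) m
  = 43.26°C / 4.2 km = 10.3°C/km

10.3°C/km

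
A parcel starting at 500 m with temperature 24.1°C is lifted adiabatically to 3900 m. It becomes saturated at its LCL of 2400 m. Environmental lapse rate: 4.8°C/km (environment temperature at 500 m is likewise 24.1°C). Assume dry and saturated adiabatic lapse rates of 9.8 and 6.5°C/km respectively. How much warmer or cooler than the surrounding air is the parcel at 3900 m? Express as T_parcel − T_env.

Parcel:
  From 500 m to 2400 m (dry): cools by 9.8 × 1.9 = 18.62°C, giving 5.48°C.
  From 2400 m to 3900 m (saturated): cools by 6.5 × 1.5 = 9.75°C, giving -4.27°C.
Environment:
  From 500 m to 3900 m (environment): cools by 4.8 × 3.4 = 16.32°C, giving 7.78°C.
T_parcel − T_env = -4.27 − 7.78 = -12.05°C

-12.05°C (parcel cooler than environment)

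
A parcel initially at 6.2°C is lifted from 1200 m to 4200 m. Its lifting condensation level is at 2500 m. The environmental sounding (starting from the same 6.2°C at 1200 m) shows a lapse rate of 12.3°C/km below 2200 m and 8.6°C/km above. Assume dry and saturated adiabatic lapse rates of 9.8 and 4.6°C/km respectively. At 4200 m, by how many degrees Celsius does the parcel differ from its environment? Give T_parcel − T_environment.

Parcel:
  Dry to 2500 m: -9.8 × 1.3 km = -12.74°C, so T = -6.54°C.
  Saturated to 4200 m: -4.6 × 1.7 km = -7.82°C, so T = -14.36°C.
Environment:
  Environment, lower layer to 2200 m: -12.3 × 1 km = -12.3°C, so T = -6.1°C.
  Environment, upper layer to 4200 m: -8.6 × 2 km = -17.2°C, so T = -23.3°C.
T_parcel − T_env = -14.36 − (-23.3) = +8.94°C

+8.94°C (parcel warmer than environment)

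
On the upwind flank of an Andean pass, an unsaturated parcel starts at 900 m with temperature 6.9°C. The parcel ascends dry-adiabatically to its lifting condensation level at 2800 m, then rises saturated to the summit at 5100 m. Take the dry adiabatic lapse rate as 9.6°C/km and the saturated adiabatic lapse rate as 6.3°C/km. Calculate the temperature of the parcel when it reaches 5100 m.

-25.83°C

900–2800 m, dry: Δz = 1.9 km ⇒ ΔT = -18.24°C; T = -11.34°C
2800–5100 m, saturated: Δz = 2.3 km ⇒ ΔT = -14.49°C; T = -25.83°C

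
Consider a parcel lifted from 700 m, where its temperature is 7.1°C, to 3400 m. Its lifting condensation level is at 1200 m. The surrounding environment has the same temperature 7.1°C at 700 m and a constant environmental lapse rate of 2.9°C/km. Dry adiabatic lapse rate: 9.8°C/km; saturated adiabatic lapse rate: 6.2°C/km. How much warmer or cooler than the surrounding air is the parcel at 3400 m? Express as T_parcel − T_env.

-10.71°C (parcel cooler than environment)

Parcel:
  From 700 m to 1200 m (dry): cools by 9.8 × 0.5 = 4.9°C, giving 2.2°C.
  From 1200 m to 3400 m (saturated): cools by 6.2 × 2.2 = 13.64°C, giving -11.44°C.
Environment:
  From 700 m to 3400 m (environment): cools by 2.9 × 2.7 = 7.83°C, giving -0.73°C.
T_parcel − T_env = -11.44 − (-0.73) = -10.71°C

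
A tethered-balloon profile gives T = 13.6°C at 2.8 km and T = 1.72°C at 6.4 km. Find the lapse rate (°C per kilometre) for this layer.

Γ = −ΔT/Δz = (13.6 − 1.72) / (6400 − 2800) m
  = 11.88°C / 3.6 km = 3.3°C/km

3.3°C/km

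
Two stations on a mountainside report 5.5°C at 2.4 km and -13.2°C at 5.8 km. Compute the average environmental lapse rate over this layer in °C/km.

Γ = −ΔT/Δz = (5.5 − (-13.2)) / (5800 − 2400) m
  = 18.7°C / 3.4 km = 5.5°C/km

5.5°C/km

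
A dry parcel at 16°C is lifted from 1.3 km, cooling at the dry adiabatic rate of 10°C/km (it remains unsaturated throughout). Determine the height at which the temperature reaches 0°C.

Height above start = (16 − 0) / 10 = 1.6 km
Altitude = 1300 m + 1600 m = 2900 m

2.9 km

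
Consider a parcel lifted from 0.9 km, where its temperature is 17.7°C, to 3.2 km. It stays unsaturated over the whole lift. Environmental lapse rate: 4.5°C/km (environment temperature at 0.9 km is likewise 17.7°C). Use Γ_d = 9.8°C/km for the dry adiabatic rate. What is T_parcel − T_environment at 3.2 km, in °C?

-12.19°C (parcel cooler than environment)

Parcel:
  Dry to 3200 m: -9.8 × 2.3 km = -22.54°C, so T = -4.84°C.
Environment:
  Environment to 3200 m: -4.5 × 2.3 km = -10.35°C, so T = 7.35°C.
T_parcel − T_env = -4.84 − 7.35 = -12.19°C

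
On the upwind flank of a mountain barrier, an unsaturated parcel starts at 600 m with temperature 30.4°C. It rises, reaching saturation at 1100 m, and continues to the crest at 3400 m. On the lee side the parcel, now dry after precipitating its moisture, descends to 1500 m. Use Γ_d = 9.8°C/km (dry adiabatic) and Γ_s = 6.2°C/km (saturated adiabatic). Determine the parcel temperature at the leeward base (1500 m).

Dry to 1100 m: -9.8 × 0.5 km = -4.9°C, so T = 25.5°C.
Saturated to 3400 m: -6.2 × 2.3 km = -14.26°C, so T = 11.24°C.
Dry descent to 1500 m: +9.8 × 1.9 km = +18.62°C, so T = 29.86°C.

29.86°C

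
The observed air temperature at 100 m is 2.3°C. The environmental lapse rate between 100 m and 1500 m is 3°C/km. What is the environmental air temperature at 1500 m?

100–1500 m, environmental: Δz = 1.4 km ⇒ ΔT = -4.2°C; T = -1.9°C

-1.9°C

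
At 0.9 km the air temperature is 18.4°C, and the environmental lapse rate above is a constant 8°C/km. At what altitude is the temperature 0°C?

Height above start = (18.4 − 0) / 8 = 2.3 km
Altitude = 900 m + 2300 m = 3200 m

3.2 km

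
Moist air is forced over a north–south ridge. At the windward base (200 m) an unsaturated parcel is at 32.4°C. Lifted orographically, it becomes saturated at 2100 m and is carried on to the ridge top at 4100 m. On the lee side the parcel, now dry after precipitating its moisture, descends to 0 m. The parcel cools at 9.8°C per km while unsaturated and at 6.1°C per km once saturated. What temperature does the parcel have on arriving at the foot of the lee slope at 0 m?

41.76°C

Dry to 2100 m: -9.8 × 1.9 km = -18.62°C, so T = 13.78°C.
Saturated to 4100 m: -6.1 × 2 km = -12.2°C, so T = 1.58°C.
Dry descent to 0 m: +9.8 × 4.1 km = +40.18°C, so T = 41.76°C.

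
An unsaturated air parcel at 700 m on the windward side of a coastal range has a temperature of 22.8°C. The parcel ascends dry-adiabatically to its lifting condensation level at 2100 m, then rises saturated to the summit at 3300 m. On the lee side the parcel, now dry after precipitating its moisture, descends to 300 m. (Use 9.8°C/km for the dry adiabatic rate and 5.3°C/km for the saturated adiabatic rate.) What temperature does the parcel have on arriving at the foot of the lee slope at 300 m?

32.12°C

Dry to 2100 m: -9.8 × 1.4 km = -13.72°C, so T = 9.08°C.
Saturated to 3300 m: -5.3 × 1.2 km = -6.36°C, so T = 2.72°C.
Dry descent to 300 m: +9.8 × 3 km = +29.4°C, so T = 32.12°C.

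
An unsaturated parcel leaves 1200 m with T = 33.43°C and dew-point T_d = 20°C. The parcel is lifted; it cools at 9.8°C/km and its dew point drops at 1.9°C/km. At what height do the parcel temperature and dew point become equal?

2900 m

T and T_d converge at 9.8 − 1.9 = 7.9°C per km
Height above start = (33.43 − 20) / 7.9 = 1.7 km
LCL altitude = 1200 m + 1700 m = 2900 m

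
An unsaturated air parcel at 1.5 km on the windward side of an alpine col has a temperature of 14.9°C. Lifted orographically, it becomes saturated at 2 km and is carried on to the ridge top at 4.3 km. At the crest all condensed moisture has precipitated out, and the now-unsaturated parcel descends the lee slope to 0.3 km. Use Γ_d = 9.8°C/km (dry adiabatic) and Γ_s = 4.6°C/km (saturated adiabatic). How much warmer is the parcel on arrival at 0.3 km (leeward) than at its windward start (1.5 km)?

+23.72°C

1500 → 2000 m (dry, 9.8°C/km): ΔT = -9.8 × 0.5 = -4.9°C → T = 10°C
2000 → 4300 m (saturated, 4.6°C/km): ΔT = -4.6 × 2.3 = -10.58°C → T = -0.58°C
4300 → 300 m (dry descent, 9.8°C/km): ΔT = +9.8 × 4 = +39.2°C → T = 38.62°C
Net change vs windward start: 38.62 − 14.9 = +23.72°C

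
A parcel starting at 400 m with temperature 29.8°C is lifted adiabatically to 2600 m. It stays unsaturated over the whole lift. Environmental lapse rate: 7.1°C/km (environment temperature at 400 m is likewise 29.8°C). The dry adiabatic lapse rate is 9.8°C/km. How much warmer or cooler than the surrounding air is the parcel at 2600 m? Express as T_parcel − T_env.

-5.94°C (parcel cooler than environment)

Parcel:
  From 400 m to 2600 m (dry): cools by 9.8 × 2.2 = 21.56°C, giving 8.24°C.
Environment:
  From 400 m to 2600 m (environment): cools by 7.1 × 2.2 = 15.62°C, giving 14.18°C.
T_parcel − T_env = 8.24 − 14.18 = -5.94°C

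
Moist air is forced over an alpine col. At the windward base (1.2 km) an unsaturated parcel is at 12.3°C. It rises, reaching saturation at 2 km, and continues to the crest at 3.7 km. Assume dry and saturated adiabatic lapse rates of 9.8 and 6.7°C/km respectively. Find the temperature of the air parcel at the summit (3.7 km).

1200 → 2000 m (dry, 9.8°C/km): ΔT = -9.8 × 0.8 = -7.84°C → T = 4.46°C
2000 → 3700 m (saturated, 6.7°C/km): ΔT = -6.7 × 1.7 = -11.39°C → T = -6.93°C

-6.93°C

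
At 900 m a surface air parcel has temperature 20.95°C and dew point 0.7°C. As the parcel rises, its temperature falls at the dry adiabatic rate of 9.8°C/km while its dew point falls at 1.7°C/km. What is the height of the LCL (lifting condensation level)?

T and T_d converge at 9.8 − 1.7 = 8.1°C per km
Height above start = (20.95 − 0.7) / 8.1 = 2.5 km
LCL altitude = 900 m + 2500 m = 3400 m

3400 m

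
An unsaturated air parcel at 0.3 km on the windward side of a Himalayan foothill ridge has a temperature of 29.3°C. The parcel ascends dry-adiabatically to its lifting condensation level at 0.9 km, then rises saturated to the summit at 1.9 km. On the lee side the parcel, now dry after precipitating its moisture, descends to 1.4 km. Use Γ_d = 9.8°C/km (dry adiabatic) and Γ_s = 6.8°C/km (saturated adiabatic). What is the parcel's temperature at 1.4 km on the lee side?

21.52°C

From 300 m to 900 m (dry): cools by 9.8 × 0.6 = 5.88°C, giving 23.42°C.
From 900 m to 1900 m (saturated): cools by 6.8 × 1 = 6.8°C, giving 16.62°C.
From 1900 m to 1400 m (dry descent): warms by 9.8 × 0.5 = 4.9°C, giving 21.52°C.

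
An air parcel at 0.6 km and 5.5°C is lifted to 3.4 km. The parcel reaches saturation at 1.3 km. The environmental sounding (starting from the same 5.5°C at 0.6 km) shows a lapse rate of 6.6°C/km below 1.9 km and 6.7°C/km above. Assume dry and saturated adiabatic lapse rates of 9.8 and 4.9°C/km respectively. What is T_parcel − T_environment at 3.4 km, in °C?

Parcel:
  Dry to 1300 m: -9.8 × 0.7 km = -6.86°C, so T = -1.36°C.
  Saturated to 3400 m: -4.9 × 2.1 km = -10.29°C, so T = -11.65°C.
Environment:
  Environment, lower layer to 1900 m: -6.6 × 1.3 km = -8.58°C, so T = -3.08°C.
  Environment, upper layer to 3400 m: -6.7 × 1.5 km = -10.05°C, so T = -13.13°C.
T_parcel − T_env = -11.65 − (-13.13) = +1.48°C

+1.48°C (parcel warmer than environment)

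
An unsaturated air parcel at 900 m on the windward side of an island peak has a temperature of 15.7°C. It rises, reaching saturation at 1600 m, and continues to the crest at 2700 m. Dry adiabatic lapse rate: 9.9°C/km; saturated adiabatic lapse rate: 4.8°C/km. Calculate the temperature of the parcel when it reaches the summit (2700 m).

900–1600 m, dry: Δz = 0.7 km ⇒ ΔT = -6.93°C; T = 8.77°C
1600–2700 m, saturated: Δz = 1.1 km ⇒ ΔT = -5.28°C; T = 3.49°C

3.49°C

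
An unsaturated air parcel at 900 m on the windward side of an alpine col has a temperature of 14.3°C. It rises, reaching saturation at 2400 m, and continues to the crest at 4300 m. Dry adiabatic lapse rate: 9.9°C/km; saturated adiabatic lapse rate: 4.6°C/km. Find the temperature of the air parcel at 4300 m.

Dry to 2400 m: -9.9 × 1.5 km = -14.85°C, so T = -0.55°C.
Saturated to 4300 m: -4.6 × 1.9 km = -8.74°C, so T = -9.29°C.

-9.29°C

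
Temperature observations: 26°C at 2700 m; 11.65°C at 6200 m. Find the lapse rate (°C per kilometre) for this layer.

Γ = −ΔT/Δz = (26 − 11.65) / (6200 − 2700) m
  = 14.35°C / 3.5 km = 4.1°C/km

4.1°C/km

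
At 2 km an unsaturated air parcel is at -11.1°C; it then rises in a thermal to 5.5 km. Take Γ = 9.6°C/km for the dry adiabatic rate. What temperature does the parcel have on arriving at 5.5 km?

From 2000 m to 5500 m (dry adiabatic): cools by 9.6 × 3.5 = 33.6°C, giving -44.7°C.

-44.7°C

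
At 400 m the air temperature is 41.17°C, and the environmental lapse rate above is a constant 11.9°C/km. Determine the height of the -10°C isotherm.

Height above start = (41.17 − (-10)) / 11.9 = 4.3 km
Altitude = 400 m + 4300 m = 4700 m

4700 m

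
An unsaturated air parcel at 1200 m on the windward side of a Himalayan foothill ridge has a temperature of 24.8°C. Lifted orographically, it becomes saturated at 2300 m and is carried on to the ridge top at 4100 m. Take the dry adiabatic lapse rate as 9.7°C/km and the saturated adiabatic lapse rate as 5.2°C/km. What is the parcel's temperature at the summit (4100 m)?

Dry to 2300 m: -9.7 × 1.1 km = -10.67°C, so T = 14.13°C.
Saturated to 4100 m: -5.2 × 1.8 km = -9.36°C, so T = 4.77°C.

4.77°C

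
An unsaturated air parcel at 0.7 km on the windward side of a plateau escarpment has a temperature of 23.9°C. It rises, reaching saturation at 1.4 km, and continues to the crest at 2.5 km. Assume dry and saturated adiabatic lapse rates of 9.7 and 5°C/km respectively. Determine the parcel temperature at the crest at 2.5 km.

11.61°C

700 → 1400 m (dry, 9.7°C/km): ΔT = -9.7 × 0.7 = -6.79°C → T = 17.11°C
1400 → 2500 m (saturated, 5°C/km): ΔT = -5 × 1.1 = -5.5°C → T = 11.61°C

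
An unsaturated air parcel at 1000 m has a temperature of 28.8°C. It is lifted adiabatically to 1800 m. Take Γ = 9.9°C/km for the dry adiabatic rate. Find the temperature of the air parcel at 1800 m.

1000–1800 m, dry adiabatic: Δz = 0.8 km ⇒ ΔT = -7.92°C; T = 20.88°C

20.88°C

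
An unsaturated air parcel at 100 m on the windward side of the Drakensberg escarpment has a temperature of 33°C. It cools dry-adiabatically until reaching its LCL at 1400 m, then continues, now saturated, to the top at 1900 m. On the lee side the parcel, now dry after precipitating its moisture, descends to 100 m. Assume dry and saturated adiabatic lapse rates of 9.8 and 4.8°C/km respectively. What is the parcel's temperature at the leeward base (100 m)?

35.5°C

From 100 m to 1400 m (dry): cools by 9.8 × 1.3 = 12.74°C, giving 20.26°C.
From 1400 m to 1900 m (saturated): cools by 4.8 × 0.5 = 2.4°C, giving 17.86°C.
From 1900 m to 100 m (dry descent): warms by 9.8 × 1.8 = 17.64°C, giving 35.5°C.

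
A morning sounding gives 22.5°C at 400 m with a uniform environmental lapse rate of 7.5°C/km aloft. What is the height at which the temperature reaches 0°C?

3400 m

Height above start = (22.5 − 0) / 7.5 = 3 km
Altitude = 400 m + 3000 m = 3400 m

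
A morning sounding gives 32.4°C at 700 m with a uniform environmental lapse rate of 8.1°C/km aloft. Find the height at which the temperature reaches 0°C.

Height above start = (32.4 − 0) / 8.1 = 4 km
Altitude = 700 m + 4000 m = 4700 m

4700 m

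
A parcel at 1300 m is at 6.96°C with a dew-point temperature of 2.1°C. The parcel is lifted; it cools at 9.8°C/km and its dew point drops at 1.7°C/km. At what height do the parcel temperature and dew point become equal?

T and T_d converge at 9.8 − 1.7 = 8.1°C per km
Height above start = (6.96 − 2.1) / 8.1 = 0.6 km
LCL altitude = 1300 m + 600 m = 1900 m

1900 m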